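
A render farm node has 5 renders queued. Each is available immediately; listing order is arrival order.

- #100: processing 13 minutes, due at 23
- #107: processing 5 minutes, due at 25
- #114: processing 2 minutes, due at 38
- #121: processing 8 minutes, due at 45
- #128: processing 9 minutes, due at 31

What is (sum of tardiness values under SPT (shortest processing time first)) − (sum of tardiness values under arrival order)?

SPT (increasing processing time): #114 #107 #121 #128 #100.
#114: 0→2, due 38, tardiness 0
#107: 2→7, due 25, tardiness 0
#121: 7→15, due 45, tardiness 0
#128: 15→24, due 31, tardiness 0
#100: 24→37, due 23, tardiness 14
Sum = 0+0+0+0+14 = 14.
FIFO (arrival order): #100 #107 #114 #121 #128.
#100: 0→13, due 23, tardiness 0
#107: 13→18, due 25, tardiness 0
#114: 18→20, due 38, tardiness 0
#121: 20→28, due 45, tardiness 0
#128: 28→37, due 31, tardiness 6
Sum = 0+0+0+0+6 = 6.
Difference = 14 − 6 = 8.

8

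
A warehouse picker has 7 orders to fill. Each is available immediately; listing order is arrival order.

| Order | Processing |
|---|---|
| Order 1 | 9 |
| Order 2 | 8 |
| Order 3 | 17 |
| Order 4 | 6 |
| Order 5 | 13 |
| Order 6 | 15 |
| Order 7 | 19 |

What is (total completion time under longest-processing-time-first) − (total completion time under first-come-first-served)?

LPT (decreasing processing time): Order 7 Order 3 Order 6 Order 5 Order 1 Order 2 Order 4.
Order 7: 0→19
Order 3: 19→36
Order 6: 36→51
Order 5: 51→64
Order 1: 64→73
Order 2: 73→81
Order 4: 81→87
Sum = 19+36+51+64+73+81+87 = 411.
FIFO (arrival order): Order 1 Order 2 Order 3 Order 4 Order 5 Order 6 Order 7.
Order 1: 0→9
Order 2: 9→17
Order 3: 17→34
Order 4: 34→40
Order 5: 40→53
Order 6: 53→68
Order 7: 68→87
Sum = 9+17+34+40+53+68+87 = 308.
Difference = 411 − 308 = 103.

103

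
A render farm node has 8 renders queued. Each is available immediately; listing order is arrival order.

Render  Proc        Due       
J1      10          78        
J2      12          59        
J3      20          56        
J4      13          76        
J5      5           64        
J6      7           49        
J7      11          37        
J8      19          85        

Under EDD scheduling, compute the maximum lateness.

EDD (increasing due date): J7 J6 J3 J2 J5 J4 J1 J8.
J7: 0→11, due 37, lateness -26
J6: 11→18, due 49, lateness -31
J3: 18→38, due 56, lateness -18
J2: 38→50, due 59, lateness -9
J5: 50→55, due 64, lateness -9
J4: 55→68, due 76, lateness -8
J1: 68→78, due 78, lateness 0
J8: 78→97, due 85, lateness 12
Maximum = 12.

12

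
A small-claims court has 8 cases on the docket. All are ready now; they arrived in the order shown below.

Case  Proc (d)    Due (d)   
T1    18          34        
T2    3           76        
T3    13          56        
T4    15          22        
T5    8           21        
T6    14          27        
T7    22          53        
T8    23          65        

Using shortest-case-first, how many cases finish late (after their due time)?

5

SPT (increasing processing time): T2 T5 T3 T6 T4 T1 T7 T8.
T2: 0→3, due 76, tardiness 0
T5: 3→11, due 21, tardiness 0
T3: 11→24, due 56, tardiness 0
T6: 24→38, due 27, tardiness 11
T4: 38→53, due 22, tardiness 31
T1: 53→71, due 34, tardiness 37
T7: 71→93, due 53, tardiness 40
T8: 93→116, due 65, tardiness 51
Late cases: 5.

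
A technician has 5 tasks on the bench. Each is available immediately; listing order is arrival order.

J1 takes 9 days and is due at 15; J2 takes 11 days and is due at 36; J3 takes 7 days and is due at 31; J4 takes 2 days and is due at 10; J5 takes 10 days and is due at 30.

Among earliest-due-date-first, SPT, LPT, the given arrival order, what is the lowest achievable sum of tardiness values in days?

3

EDD (increasing due date): J4 J1 J5 J3 J2.
J4: 0→2, due 10, tardiness 0
J1: 2→11, due 15, tardiness 0
J5: 11→21, due 30, tardiness 0
J3: 21→28, due 31, tardiness 0
J2: 28→39, due 36, tardiness 3
Sum = 0+0+0+0+3 = 3.
SPT (increasing processing time): J4 J3 J1 J5 J2.
J4: 0→2, due 10, tardiness 0
J3: 2→9, due 31, tardiness 0
J1: 9→18, due 15, tardiness 3
J5: 18→28, due 30, tardiness 0
J2: 28→39, due 36, tardiness 3
Sum = 0+0+3+0+3 = 6.
LPT (decreasing processing time): J2 J5 J1 J3 J4.
J2: 0→11, due 36, tardiness 0
J5: 11→21, due 30, tardiness 0
J1: 21→30, due 15, tardiness 15
J3: 30→37, due 31, tardiness 6
J4: 37→39, due 10, tardiness 29
Sum = 0+0+15+6+29 = 50.
FIFO (arrival order): J1 J2 J3 J4 J5.
J1: 0→9, due 15, tardiness 0
J2: 9→20, due 36, tardiness 0
J3: 20→27, due 31, tardiness 0
J4: 27→29, due 10, tardiness 19
J5: 29→39, due 30, tardiness 9
Sum = 0+0+0+19+9 = 28.
EDD 3, SPT 6, LPT 50, FIFO 28 → minimum 3.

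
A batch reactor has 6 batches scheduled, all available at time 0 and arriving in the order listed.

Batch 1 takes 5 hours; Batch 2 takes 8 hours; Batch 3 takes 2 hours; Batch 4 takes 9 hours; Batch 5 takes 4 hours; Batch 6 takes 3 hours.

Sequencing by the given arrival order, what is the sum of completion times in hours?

116

FIFO (arrival order): Batch 1 Batch 2 Batch 3 Batch 4 Batch 5 Batch 6.
Batch 1: 0→5
Batch 2: 5→13
Batch 3: 13→15
Batch 4: 15→24
Batch 5: 24→28
Batch 6: 28→31
Sum = 5+13+15+24+28+31 = 116.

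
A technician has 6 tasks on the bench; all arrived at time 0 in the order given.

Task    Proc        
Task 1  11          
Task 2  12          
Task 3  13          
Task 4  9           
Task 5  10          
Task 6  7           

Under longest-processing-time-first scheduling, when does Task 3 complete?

13

LPT (decreasing processing time): Task 3 Task 2 Task 1 Task 5 Task 4 Task 6.
Task 3: 0→13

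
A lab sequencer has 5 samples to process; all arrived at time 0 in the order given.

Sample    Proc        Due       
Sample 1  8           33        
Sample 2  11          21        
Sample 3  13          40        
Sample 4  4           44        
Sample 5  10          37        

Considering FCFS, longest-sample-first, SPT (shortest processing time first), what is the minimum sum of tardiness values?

FIFO (arrival order): Sample 1 Sample 2 Sample 3 Sample 4 Sample 5.
Sample 1: 0→8, due 33, tardiness 0
Sample 2: 8→19, due 21, tardiness 0
Sample 3: 19→32, due 40, tardiness 0
Sample 4: 32→36, due 44, tardiness 0
Sample 5: 36→46, due 37, tardiness 9
Sum = 0+0+0+0+9 = 9.
LPT (decreasing processing time): Sample 3 Sample 2 Sample 5 Sample 1 Sample 4.
Sample 3: 0→13, due 40, tardiness 0
Sample 2: 13→24, due 21, tardiness 3
Sample 5: 24→34, due 37, tardiness 0
Sample 1: 34→42, due 33, tardiness 9
Sample 4: 42→46, due 44, tardiness 2
Sum = 0+3+0+9+2 = 14.
SPT (increasing processing time): Sample 4 Sample 1 Sample 5 Sample 2 Sample 3.
Sample 4: 0→4, due 44, tardiness 0
Sample 1: 4→12, due 33, tardiness 0
Sample 5: 12→22, due 37, tardiness 0
Sample 2: 22→33, due 21, tardiness 12
Sample 3: 33→46, due 40, tardiness 6
Sum = 0+0+0+12+6 = 18.
FIFO 9, LPT 14, SPT 18 → minimum 9.

9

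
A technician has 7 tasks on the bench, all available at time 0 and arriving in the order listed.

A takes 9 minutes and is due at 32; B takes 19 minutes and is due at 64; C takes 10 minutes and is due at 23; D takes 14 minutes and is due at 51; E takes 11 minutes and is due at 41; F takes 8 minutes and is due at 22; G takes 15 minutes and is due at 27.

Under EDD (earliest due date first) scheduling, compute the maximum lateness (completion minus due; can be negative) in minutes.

EDD (increasing due date): F C G A E D B.
F: 0→8, due 22, lateness -14
C: 8→18, due 23, lateness -5
G: 18→33, due 27, lateness 6
A: 33→42, due 32, lateness 10
E: 42→53, due 41, lateness 12
D: 53→67, due 51, lateness 16
B: 67→86, due 64, lateness 22
Maximum = 22.

22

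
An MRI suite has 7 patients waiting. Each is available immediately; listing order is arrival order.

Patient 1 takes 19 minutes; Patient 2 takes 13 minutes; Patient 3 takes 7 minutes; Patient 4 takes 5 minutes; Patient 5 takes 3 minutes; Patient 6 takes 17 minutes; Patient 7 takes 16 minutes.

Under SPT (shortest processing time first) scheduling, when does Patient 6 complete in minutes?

61

SPT (increasing processing time): Patient 5 Patient 4 Patient 3 Patient 2 Patient 7 Patient 6 Patient 1.
Patient 5: 0→3
Patient 4: 3→8
Patient 3: 8→15
Patient 2: 15→28
Patient 7: 28→44
Patient 6: 44→61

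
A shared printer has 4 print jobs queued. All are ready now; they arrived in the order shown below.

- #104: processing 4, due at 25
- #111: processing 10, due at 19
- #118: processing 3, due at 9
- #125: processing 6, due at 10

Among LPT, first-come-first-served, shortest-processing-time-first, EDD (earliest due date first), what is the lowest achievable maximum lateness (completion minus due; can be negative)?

LPT (decreasing processing time): #111 #125 #104 #118.
#111: 0→10, due 19, lateness -9
#125: 10→16, due 10, lateness 6
#104: 16→20, due 25, lateness -5
#118: 20→23, due 9, lateness 14
Maximum = 14.
FIFO (arrival order): #104 #111 #118 #125.
#104: 0→4, due 25, lateness -21
#111: 4→14, due 19, lateness -5
#118: 14→17, due 9, lateness 8
#125: 17→23, due 10, lateness 13
Maximum = 13.
SPT (increasing processing time): #118 #104 #125 #111.
#118: 0→3, due 9, lateness -6
#104: 3→7, due 25, lateness -18
#125: 7→13, due 10, lateness 3
#111: 13→23, due 19, lateness 4
Maximum = 4.
EDD (increasing due date): #118 #125 #111 #104.
#118: 0→3, due 9, lateness -6
#125: 3→9, due 10, lateness -1
#111: 9→19, due 19, lateness 0
#104: 19→23, due 25, lateness -2
Maximum = 0.
LPT 14, FIFO 13, SPT 4, EDD 0 → minimum 0.

0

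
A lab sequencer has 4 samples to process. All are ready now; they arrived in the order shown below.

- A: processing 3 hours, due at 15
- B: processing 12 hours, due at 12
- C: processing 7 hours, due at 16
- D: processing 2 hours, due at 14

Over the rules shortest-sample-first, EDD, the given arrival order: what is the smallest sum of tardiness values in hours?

10

SPT (increasing processing time): D A C B.
D: 0→2, due 14, tardiness 0
A: 2→5, due 15, tardiness 0
C: 5→12, due 16, tardiness 0
B: 12→24, due 12, tardiness 12
Sum = 0+0+0+12 = 12.
EDD (increasing due date): B D A C.
B: 0→12, due 12, tardiness 0
D: 12→14, due 14, tardiness 0
A: 14→17, due 15, tardiness 2
C: 17→24, due 16, tardiness 8
Sum = 0+0+2+8 = 10.
FIFO (arrival order): A B C D.
A: 0→3, due 15, tardiness 0
B: 3→15, due 12, tardiness 3
C: 15→22, due 16, tardiness 6
D: 22→24, due 14, tardiness 10
Sum = 0+3+6+10 = 19.
SPT 12, EDD 10, FIFO 19 → minimum 10.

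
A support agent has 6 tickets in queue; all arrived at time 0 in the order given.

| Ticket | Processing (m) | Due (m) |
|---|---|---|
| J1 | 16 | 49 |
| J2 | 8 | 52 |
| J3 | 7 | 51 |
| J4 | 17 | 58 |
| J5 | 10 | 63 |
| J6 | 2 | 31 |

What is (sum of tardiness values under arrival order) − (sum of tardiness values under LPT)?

FIFO (arrival order): J1 J2 J3 J4 J5 J6.
J1: 0→16, due 49, tardiness 0
J2: 16→24, due 52, tardiness 0
J3: 24→31, due 51, tardiness 0
J4: 31→48, due 58, tardiness 0
J5: 48→58, due 63, tardiness 0
J6: 58→60, due 31, tardiness 29
Sum = 0+0+0+0+0+29 = 29.
LPT (decreasing processing time): J4 J1 J5 J2 J3 J6.
J4: 0→17, due 58, tardiness 0
J1: 17→33, due 49, tardiness 0
J5: 33→43, due 63, tardiness 0
J2: 43→51, due 52, tardiness 0
J3: 51→58, due 51, tardiness 7
J6: 58→60, due 31, tardiness 29
Sum = 0+0+0+0+7+29 = 36.
Difference = 29 − 36 = -7.

-7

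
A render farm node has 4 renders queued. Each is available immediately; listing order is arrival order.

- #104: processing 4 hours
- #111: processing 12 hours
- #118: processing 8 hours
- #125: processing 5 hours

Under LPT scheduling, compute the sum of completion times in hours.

LPT (decreasing processing time): #111 #118 #125 #104.
#111: 0→12
#118: 12→20
#125: 20→25
#104: 25→29
Sum = 12+20+25+29 = 86.

86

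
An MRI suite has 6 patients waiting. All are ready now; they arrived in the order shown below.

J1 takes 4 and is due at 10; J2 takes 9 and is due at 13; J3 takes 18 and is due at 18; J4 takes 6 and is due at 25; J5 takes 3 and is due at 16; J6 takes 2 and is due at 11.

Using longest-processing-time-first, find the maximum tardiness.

31

LPT (decreasing processing time): J3 J2 J4 J1 J5 J6.
J3: 0→18, due 18, tardiness 0
J2: 18→27, due 13, tardiness 14
J4: 27→33, due 25, tardiness 8
J1: 33→37, due 10, tardiness 27
J5: 37→40, due 16, tardiness 24
J6: 40→42, due 11, tardiness 31
Maximum = 31.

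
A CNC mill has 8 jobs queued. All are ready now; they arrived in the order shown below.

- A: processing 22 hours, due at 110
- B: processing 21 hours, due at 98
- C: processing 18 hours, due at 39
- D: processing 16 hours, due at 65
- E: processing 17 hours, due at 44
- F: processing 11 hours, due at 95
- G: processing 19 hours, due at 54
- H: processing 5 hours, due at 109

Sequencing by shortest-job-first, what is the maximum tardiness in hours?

32

SPT (increasing processing time): H F D E C G B A.
H: 0→5, due 109, tardiness 0
F: 5→16, due 95, tardiness 0
D: 16→32, due 65, tardiness 0
E: 32→49, due 44, tardiness 5
C: 49→67, due 39, tardiness 28
G: 67→86, due 54, tardiness 32
B: 86→107, due 98, tardiness 9
A: 107→129, due 110, tardiness 19
Maximum = 32.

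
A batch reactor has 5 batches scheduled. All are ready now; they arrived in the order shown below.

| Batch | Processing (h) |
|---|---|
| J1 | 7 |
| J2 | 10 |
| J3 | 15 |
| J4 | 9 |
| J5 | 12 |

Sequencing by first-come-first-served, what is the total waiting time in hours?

97

FIFO (arrival order): J1 J2 J3 J4 J5.
J1: waits 0, runs 0→7
J2: waits 7, runs 7→17
J3: waits 17, runs 17→32
J4: waits 32, runs 32→41
J5: waits 41, runs 41→53
Sum = 0+7+17+32+41 = 97.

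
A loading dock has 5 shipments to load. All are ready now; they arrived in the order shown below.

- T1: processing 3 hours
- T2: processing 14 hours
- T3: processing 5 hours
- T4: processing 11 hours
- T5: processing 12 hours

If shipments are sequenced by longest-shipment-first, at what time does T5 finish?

26

LPT (decreasing processing time): T2 T5 T4 T3 T1.
T2: 0→14
T5: 14→26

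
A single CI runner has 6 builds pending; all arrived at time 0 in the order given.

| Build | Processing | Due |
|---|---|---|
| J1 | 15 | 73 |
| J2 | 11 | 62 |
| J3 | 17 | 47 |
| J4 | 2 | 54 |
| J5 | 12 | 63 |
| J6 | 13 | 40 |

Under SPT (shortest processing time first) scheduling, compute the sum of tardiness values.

SPT (increasing processing time): J4 J2 J5 J6 J1 J3.
J4: 0→2, due 54, tardiness 0
J2: 2→13, due 62, tardiness 0
J5: 13→25, due 63, tardiness 0
J6: 25→38, due 40, tardiness 0
J1: 38→53, due 73, tardiness 0
J3: 53→70, due 47, tardiness 23
Sum = 0+0+0+0+0+23 = 23.

23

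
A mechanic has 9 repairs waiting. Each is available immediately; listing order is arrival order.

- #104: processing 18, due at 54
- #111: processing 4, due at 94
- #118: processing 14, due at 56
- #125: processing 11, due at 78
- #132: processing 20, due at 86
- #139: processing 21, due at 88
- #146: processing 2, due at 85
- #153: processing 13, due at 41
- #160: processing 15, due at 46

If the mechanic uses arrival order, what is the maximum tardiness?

FIFO (arrival order): #104 #111 #118 #125 #132 #139 #146 #153 #160.
#104: 0→18, due 54, tardiness 0
#111: 18→22, due 94, tardiness 0
#118: 22→36, due 56, tardiness 0
#125: 36→47, due 78, tardiness 0
#132: 47→67, due 86, tardiness 0
#139: 67→88, due 88, tardiness 0
#146: 88→90, due 85, tardiness 5
#153: 90→103, due 41, tardiness 62
#160: 103→118, due 46, tardiness 72
Maximum = 72.

72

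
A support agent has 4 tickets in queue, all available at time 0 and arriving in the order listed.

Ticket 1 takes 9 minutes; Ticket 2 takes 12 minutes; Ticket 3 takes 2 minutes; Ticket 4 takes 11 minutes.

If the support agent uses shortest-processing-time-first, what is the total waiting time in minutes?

35

SPT (increasing processing time): Ticket 3 Ticket 1 Ticket 4 Ticket 2.
Ticket 3: waits 0, runs 0→2
Ticket 1: waits 2, runs 2→11
Ticket 4: waits 11, runs 11→22
Ticket 2: waits 22, runs 22→34
Sum = 0+2+11+22 = 35.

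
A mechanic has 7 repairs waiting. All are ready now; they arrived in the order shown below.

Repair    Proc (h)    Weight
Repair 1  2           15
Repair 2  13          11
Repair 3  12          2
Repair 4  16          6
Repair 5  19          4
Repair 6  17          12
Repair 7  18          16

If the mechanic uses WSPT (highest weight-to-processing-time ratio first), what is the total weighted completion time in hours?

2243

WSPT (decreasing weight/processing-time ratio): Repair 1 Repair 7 Repair 2 Repair 6 Repair 4 Repair 5 Repair 3.
Repair 1: finishes 2, weight 15, w·C = 30
Repair 7: finishes 20, weight 16, w·C = 320
Repair 2: finishes 33, weight 11, w·C = 363
Repair 6: finishes 50, weight 12, w·C = 600
Repair 4: finishes 66, weight 6, w·C = 396
Repair 5: finishes 85, weight 4, w·C = 340
Repair 3: finishes 97, weight 2, w·C = 194
Sum = 30+320+363+600+396+340+194 = 2243.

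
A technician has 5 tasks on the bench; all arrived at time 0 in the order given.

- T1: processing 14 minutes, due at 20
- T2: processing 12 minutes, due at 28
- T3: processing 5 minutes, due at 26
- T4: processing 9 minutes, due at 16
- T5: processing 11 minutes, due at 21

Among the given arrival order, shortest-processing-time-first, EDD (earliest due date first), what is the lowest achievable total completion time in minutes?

132

FIFO (arrival order): T1 T2 T3 T4 T5.
T1: 0→14
T2: 14→26
T3: 26→31
T4: 31→40
T5: 40→51
Sum = 14+26+31+40+51 = 162.
SPT (increasing processing time): T3 T4 T5 T2 T1.
T3: 0→5
T4: 5→14
T5: 14→25
T2: 25→37
T1: 37→51
Sum = 5+14+25+37+51 = 132.
EDD (increasing due date): T4 T1 T5 T3 T2.
T4: 0→9
T1: 9→23
T5: 23→34
T3: 34→39
T2: 39→51
Sum = 9+23+34+39+51 = 156.
FIFO 162, SPT 132, EDD 156 → minimum 132.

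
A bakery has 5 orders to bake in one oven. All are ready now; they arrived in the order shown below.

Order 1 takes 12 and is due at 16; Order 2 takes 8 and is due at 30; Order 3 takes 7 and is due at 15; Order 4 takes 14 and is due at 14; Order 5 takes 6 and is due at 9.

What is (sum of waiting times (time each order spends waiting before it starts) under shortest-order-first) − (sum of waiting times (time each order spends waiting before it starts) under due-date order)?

-19

SPT (increasing processing time): Order 5 Order 3 Order 2 Order 1 Order 4.
Order 5: waits 0, runs 0→6
Order 3: waits 6, runs 6→13
Order 2: waits 13, runs 13→21
Order 1: waits 21, runs 21→33
Order 4: waits 33, runs 33→47
Sum = 0+6+13+21+33 = 73.
EDD (increasing due date): Order 5 Order 4 Order 3 Order 1 Order 2.
Order 5: waits 0, runs 0→6
Order 4: waits 6, runs 6→20
Order 3: waits 20, runs 20→27
Order 1: waits 27, runs 27→39
Order 2: waits 39, runs 39→47
Sum = 0+6+20+27+39 = 92.
Difference = 73 − 92 = -19.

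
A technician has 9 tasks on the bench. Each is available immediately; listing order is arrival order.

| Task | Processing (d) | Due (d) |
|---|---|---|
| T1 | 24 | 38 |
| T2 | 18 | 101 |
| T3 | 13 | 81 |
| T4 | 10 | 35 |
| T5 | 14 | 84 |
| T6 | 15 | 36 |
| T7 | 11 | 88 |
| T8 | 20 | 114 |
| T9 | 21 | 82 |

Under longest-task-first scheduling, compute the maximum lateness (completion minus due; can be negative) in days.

LPT (decreasing processing time): T1 T9 T8 T2 T6 T5 T3 T7 T4.
T1: 0→24, due 38, lateness -14
T9: 24→45, due 82, lateness -37
T8: 45→65, due 114, lateness -49
T2: 65→83, due 101, lateness -18
T6: 83→98, due 36, lateness 62
T5: 98→112, due 84, lateness 28
T3: 112→125, due 81, lateness 44
T7: 125→136, due 88, lateness 48
T4: 136→146, due 35, lateness 111
Maximum = 111.

111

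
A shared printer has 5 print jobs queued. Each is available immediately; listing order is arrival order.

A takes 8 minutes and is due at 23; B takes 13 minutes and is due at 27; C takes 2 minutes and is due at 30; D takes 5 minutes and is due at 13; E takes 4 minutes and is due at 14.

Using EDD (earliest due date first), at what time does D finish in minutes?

EDD (increasing due date): D E A B C.
D: 0→5

5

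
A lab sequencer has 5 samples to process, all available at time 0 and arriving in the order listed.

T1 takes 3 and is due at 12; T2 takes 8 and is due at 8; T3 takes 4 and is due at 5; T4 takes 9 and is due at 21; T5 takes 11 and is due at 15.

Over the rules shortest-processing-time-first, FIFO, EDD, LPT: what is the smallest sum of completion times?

SPT (increasing processing time): T1 T3 T2 T4 T5.
T1: 0→3
T3: 3→7
T2: 7→15
T4: 15→24
T5: 24→35
Sum = 3+7+15+24+35 = 84.
FIFO (arrival order): T1 T2 T3 T4 T5.
T1: 0→3
T2: 3→11
T3: 11→15
T4: 15→24
T5: 24→35
Sum = 3+11+15+24+35 = 88.
EDD (increasing due date): T3 T2 T1 T5 T4.
T3: 0→4
T2: 4→12
T1: 12→15
T5: 15→26
T4: 26→35
Sum = 4+12+15+26+35 = 92.
LPT (decreasing processing time): T5 T4 T2 T3 T1.
T5: 0→11
T4: 11→20
T2: 20→28
T3: 28→32
T1: 32→35
Sum = 11+20+28+32+35 = 126.
SPT 84, FIFO 88, EDD 92, LPT 126 → minimum 84.

84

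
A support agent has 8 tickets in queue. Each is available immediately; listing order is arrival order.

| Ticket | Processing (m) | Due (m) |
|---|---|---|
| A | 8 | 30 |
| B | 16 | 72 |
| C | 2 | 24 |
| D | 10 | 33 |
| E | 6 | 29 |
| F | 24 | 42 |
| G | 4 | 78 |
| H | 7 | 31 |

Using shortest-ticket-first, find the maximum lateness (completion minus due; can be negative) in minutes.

SPT (increasing processing time): C G E H A D B F.
C: 0→2, due 24, lateness -22
G: 2→6, due 78, lateness -72
E: 6→12, due 29, lateness -17
H: 12→19, due 31, lateness -12
A: 19→27, due 30, lateness -3
D: 27→37, due 33, lateness 4
B: 37→53, due 72, lateness -19
F: 53→77, due 42, lateness 35
Maximum = 35.

35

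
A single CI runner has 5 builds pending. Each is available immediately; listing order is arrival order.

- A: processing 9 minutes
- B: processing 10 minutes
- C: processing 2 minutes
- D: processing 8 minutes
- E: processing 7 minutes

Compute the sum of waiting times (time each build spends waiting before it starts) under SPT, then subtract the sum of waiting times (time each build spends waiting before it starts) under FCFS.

-24

SPT (increasing processing time): C E D A B.
C: waits 0, runs 0→2
E: waits 2, runs 2→9
D: waits 9, runs 9→17
A: waits 17, runs 17→26
B: waits 26, runs 26→36
Sum = 0+2+9+17+26 = 54.
FIFO (arrival order): A B C D E.
A: waits 0, runs 0→9
B: waits 9, runs 9→19
C: waits 19, runs 19→21
D: waits 21, runs 21→29
E: waits 29, runs 29→36
Sum = 0+9+19+21+29 = 78.
Difference = 54 − 78 = -24.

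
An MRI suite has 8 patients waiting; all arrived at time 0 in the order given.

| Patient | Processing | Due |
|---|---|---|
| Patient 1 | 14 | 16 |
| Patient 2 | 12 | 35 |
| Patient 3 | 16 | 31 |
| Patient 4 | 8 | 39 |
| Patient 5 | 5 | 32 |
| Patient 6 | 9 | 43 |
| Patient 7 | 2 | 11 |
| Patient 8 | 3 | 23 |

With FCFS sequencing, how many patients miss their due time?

FIFO (arrival order): Patient 1 Patient 2 Patient 3 Patient 4 Patient 5 Patient 6 Patient 7 Patient 8.
Patient 1: 0→14, due 16, tardiness 0
Patient 2: 14→26, due 35, tardiness 0
Patient 3: 26→42, due 31, tardiness 11
Patient 4: 42→50, due 39, tardiness 11
Patient 5: 50→55, due 32, tardiness 23
Patient 6: 55→64, due 43, tardiness 21
Patient 7: 64→66, due 11, tardiness 55
Patient 8: 66→69, due 23, tardiness 46
Late patients: 6.

6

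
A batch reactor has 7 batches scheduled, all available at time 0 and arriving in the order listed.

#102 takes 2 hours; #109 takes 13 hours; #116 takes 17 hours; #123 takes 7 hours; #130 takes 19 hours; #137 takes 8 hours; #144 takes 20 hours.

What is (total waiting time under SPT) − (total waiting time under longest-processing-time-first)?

SPT (increasing processing time): #102 #123 #137 #109 #116 #130 #144.
#102: waits 0, runs 0→2
#123: waits 2, runs 2→9
#137: waits 9, runs 9→17
#109: waits 17, runs 17→30
#116: waits 30, runs 30→47
#130: waits 47, runs 47→66
#144: waits 66, runs 66→86
Sum = 0+2+9+17+30+47+66 = 171.
LPT (decreasing processing time): #144 #130 #116 #109 #137 #123 #102.
#144: waits 0, runs 0→20
#130: waits 20, runs 20→39
#116: waits 39, runs 39→56
#109: waits 56, runs 56→69
#137: waits 69, runs 69→77
#123: waits 77, runs 77→84
#102: waits 84, runs 84→86
Sum = 0+20+39+56+69+77+84 = 345.
Difference = 171 − 345 = -174.

-174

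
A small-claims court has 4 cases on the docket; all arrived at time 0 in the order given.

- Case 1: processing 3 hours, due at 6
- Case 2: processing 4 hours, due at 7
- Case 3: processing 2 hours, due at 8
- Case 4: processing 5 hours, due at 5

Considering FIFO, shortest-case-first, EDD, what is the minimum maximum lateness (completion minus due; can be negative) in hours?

6

FIFO (arrival order): Case 1 Case 2 Case 3 Case 4.
Case 1: 0→3, due 6, lateness -3
Case 2: 3→7, due 7, lateness 0
Case 3: 7→9, due 8, lateness 1
Case 4: 9→14, due 5, lateness 9
Maximum = 9.
SPT (increasing processing time): Case 3 Case 1 Case 2 Case 4.
Case 3: 0→2, due 8, lateness -6
Case 1: 2→5, due 6, lateness -1
Case 2: 5→9, due 7, lateness 2
Case 4: 9→14, due 5, lateness 9
Maximum = 9.
EDD (increasing due date): Case 4 Case 1 Case 2 Case 3.
Case 4: 0→5, due 5, lateness 0
Case 1: 5→8, due 6, lateness 2
Case 2: 8→12, due 7, lateness 5
Case 3: 12→14, due 8, lateness 6
Maximum = 6.
FIFO 9, SPT 9, EDD 6 → minimum 6.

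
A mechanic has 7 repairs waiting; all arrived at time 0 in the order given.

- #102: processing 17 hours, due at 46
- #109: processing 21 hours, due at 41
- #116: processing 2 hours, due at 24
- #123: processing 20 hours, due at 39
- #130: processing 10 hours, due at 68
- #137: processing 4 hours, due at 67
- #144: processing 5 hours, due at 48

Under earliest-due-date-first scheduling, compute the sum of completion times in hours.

340

EDD (increasing due date): #116 #123 #109 #102 #144 #137 #130.
#116: 0→2
#123: 2→22
#109: 22→43
#102: 43→60
#144: 60→65
#137: 65→69
#130: 69→79
Sum = 2+22+43+60+65+69+79 = 340.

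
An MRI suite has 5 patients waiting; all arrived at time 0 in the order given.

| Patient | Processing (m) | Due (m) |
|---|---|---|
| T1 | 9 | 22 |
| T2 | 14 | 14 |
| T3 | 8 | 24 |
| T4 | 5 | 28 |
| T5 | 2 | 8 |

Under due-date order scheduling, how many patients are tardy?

4

EDD (increasing due date): T5 T2 T1 T3 T4.
T5: 0→2, due 8, tardiness 0
T2: 2→16, due 14, tardiness 2
T1: 16→25, due 22, tardiness 3
T3: 25→33, due 24, tardiness 9
T4: 33→38, due 28, tardiness 10
Late patients: 4.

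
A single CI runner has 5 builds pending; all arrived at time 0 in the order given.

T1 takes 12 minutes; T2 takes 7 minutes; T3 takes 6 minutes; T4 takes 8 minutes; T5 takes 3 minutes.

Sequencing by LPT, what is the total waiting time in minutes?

92

LPT (decreasing processing time): T1 T4 T2 T3 T5.
T1: waits 0, runs 0→12
T4: waits 12, runs 12→20
T2: waits 20, runs 20→27
T3: waits 27, runs 27→33
T5: waits 33, runs 33→36
Sum = 0+12+20+27+33 = 92.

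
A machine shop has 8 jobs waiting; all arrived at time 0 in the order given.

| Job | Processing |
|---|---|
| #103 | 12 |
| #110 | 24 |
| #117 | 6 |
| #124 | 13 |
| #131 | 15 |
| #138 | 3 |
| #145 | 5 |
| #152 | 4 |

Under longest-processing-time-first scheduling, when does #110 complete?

LPT (decreasing processing time): #110 #131 #124 #103 #117 #145 #152 #138.
#110: 0→24

24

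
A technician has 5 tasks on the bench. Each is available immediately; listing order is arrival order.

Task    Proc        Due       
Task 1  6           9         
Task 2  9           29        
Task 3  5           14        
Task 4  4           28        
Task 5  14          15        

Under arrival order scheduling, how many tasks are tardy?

2

FIFO (arrival order): Task 1 Task 2 Task 3 Task 4 Task 5.
Task 1: 0→6, due 9, tardiness 0
Task 2: 6→15, due 29, tardiness 0
Task 3: 15→20, due 14, tardiness 6
Task 4: 20→24, due 28, tardiness 0
Task 5: 24→38, due 15, tardiness 23
Late tasks: 2.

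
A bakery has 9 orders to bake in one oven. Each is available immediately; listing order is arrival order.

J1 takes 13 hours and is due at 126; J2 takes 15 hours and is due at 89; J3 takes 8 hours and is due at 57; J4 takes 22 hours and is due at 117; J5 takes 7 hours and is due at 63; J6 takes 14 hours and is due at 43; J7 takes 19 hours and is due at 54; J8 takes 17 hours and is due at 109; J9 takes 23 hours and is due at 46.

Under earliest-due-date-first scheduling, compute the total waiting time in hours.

EDD (increasing due date): J6 J9 J7 J3 J5 J2 J8 J4 J1.
J6: waits 0, runs 0→14
J9: waits 14, runs 14→37
J7: waits 37, runs 37→56
J3: waits 56, runs 56→64
J5: waits 64, runs 64→71
J2: waits 71, runs 71→86
J8: waits 86, runs 86→103
J4: waits 103, runs 103→125
J1: waits 125, runs 125→138
Sum = 0+14+37+56+64+71+86+103+125 = 556.

556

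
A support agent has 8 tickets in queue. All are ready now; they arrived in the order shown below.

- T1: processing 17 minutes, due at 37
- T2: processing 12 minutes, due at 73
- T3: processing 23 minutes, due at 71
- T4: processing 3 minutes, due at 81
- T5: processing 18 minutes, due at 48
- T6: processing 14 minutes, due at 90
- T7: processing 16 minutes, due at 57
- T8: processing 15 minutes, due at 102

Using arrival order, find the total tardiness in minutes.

FIFO (arrival order): T1 T2 T3 T4 T5 T6 T7 T8.
T1: 0→17, due 37, tardiness 0
T2: 17→29, due 73, tardiness 0
T3: 29→52, due 71, tardiness 0
T4: 52→55, due 81, tardiness 0
T5: 55→73, due 48, tardiness 25
T6: 73→87, due 90, tardiness 0
T7: 87→103, due 57, tardiness 46
T8: 103→118, due 102, tardiness 16
Sum = 0+0+0+0+25+0+46+16 = 87.

87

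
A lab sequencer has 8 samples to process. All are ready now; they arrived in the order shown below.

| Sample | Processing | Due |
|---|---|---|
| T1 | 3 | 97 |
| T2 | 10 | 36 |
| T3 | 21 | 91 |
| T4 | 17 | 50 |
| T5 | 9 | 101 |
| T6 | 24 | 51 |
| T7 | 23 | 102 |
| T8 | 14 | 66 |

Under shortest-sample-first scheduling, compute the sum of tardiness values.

SPT (increasing processing time): T1 T5 T2 T8 T4 T3 T7 T6.
T1: 0→3, due 97, tardiness 0
T5: 3→12, due 101, tardiness 0
T2: 12→22, due 36, tardiness 0
T8: 22→36, due 66, tardiness 0
T4: 36→53, due 50, tardiness 3
T3: 53→74, due 91, tardiness 0
T7: 74→97, due 102, tardiness 0
T6: 97→121, due 51, tardiness 70
Sum = 0+0+0+0+3+0+0+70 = 73.

73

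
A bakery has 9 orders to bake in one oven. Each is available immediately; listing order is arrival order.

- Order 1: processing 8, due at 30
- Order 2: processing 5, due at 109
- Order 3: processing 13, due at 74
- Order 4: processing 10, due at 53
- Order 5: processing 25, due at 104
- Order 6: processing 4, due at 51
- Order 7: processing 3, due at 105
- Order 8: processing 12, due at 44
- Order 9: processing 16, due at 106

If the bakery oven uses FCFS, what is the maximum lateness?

FIFO (arrival order): Order 1 Order 2 Order 3 Order 4 Order 5 Order 6 Order 7 Order 8 Order 9.
Order 1: 0→8, due 30, lateness -22
Order 2: 8→13, due 109, lateness -96
Order 3: 13→26, due 74, lateness -48
Order 4: 26→36, due 53, lateness -17
Order 5: 36→61, due 104, lateness -43
Order 6: 61→65, due 51, lateness 14
Order 7: 65→68, due 105, lateness -37
Order 8: 68→80, due 44, lateness 36
Order 9: 80→96, due 106, lateness -10
Maximum = 36.

36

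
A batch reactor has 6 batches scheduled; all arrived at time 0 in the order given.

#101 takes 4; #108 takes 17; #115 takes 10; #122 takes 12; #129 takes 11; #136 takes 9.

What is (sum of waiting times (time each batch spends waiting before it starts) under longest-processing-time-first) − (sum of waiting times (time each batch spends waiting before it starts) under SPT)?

75

LPT (decreasing processing time): #108 #122 #129 #115 #136 #101.
#108: waits 0, runs 0→17
#122: waits 17, runs 17→29
#129: waits 29, runs 29→40
#115: waits 40, runs 40→50
#136: waits 50, runs 50→59
#101: waits 59, runs 59→63
Sum = 0+17+29+40+50+59 = 195.
SPT (increasing processing time): #101 #136 #115 #129 #122 #108.
#101: waits 0, runs 0→4
#136: waits 4, runs 4→13
#115: waits 13, runs 13→23
#129: waits 23, runs 23→34
#122: waits 34, runs 34→46
#108: waits 46, runs 46→63
Sum = 0+4+13+23+34+46 = 120.
Difference = 195 − 120 = 75.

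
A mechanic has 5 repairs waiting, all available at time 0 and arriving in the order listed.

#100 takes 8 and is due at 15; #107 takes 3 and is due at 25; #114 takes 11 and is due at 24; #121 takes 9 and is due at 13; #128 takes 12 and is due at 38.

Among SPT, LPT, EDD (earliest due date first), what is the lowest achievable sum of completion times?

SPT (increasing processing time): #107 #100 #121 #114 #128.
#107: 0→3
#100: 3→11
#121: 11→20
#114: 20→31
#128: 31→43
Sum = 3+11+20+31+43 = 108.
LPT (decreasing processing time): #128 #114 #121 #100 #107.
#128: 0→12
#114: 12→23
#121: 23→32
#100: 32→40
#107: 40→43
Sum = 12+23+32+40+43 = 150.
EDD (increasing due date): #121 #100 #114 #107 #128.
#121: 0→9
#100: 9→17
#114: 17→28
#107: 28→31
#128: 31→43
Sum = 9+17+28+31+43 = 128.
SPT 108, LPT 150, EDD 128 → minimum 108.

108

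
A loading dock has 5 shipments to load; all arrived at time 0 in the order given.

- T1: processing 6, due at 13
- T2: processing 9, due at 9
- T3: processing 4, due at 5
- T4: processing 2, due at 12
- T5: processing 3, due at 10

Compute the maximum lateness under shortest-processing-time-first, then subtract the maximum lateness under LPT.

1

SPT (increasing processing time): T4 T5 T3 T1 T2.
T4: 0→2, due 12, lateness -10
T5: 2→5, due 10, lateness -5
T3: 5→9, due 5, lateness 4
T1: 9→15, due 13, lateness 2
T2: 15→24, due 9, lateness 15
Maximum = 15.
LPT (decreasing processing time): T2 T1 T3 T5 T4.
T2: 0→9, due 9, lateness 0
T1: 9→15, due 13, lateness 2
T3: 15→19, due 5, lateness 14
T5: 19→22, due 10, lateness 12
T4: 22→24, due 12, lateness 12
Maximum = 14.
Difference = 15 − 14 = 1.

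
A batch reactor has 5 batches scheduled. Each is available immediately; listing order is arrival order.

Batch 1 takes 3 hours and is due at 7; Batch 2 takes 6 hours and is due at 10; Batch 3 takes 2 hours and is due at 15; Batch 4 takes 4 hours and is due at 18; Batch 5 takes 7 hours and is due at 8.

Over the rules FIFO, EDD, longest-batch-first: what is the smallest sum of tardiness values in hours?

14

FIFO (arrival order): Batch 1 Batch 2 Batch 3 Batch 4 Batch 5.
Batch 1: 0→3, due 7, tardiness 0
Batch 2: 3→9, due 10, tardiness 0
Batch 3: 9→11, due 15, tardiness 0
Batch 4: 11→15, due 18, tardiness 0
Batch 5: 15→22, due 8, tardiness 14
Sum = 0+0+0+0+14 = 14.
EDD (increasing due date): Batch 1 Batch 5 Batch 2 Batch 3 Batch 4.
Batch 1: 0→3, due 7, tardiness 0
Batch 5: 3→10, due 8, tardiness 2
Batch 2: 10→16, due 10, tardiness 6
Batch 3: 16→18, due 15, tardiness 3
Batch 4: 18→22, due 18, tardiness 4
Sum = 0+2+6+3+4 = 15.
LPT (decreasing processing time): Batch 5 Batch 2 Batch 4 Batch 1 Batch 3.
Batch 5: 0→7, due 8, tardiness 0
Batch 2: 7→13, due 10, tardiness 3
Batch 4: 13→17, due 18, tardiness 0
Batch 1: 17→20, due 7, tardiness 13
Batch 3: 20→22, due 15, tardiness 7
Sum = 0+3+0+13+7 = 23.
FIFO 14, EDD 15, LPT 23 → minimum 14.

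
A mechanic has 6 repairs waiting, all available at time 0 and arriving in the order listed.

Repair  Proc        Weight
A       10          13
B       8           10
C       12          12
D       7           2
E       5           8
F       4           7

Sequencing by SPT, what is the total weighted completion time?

1366

SPT (increasing processing time): F E D B A C.
F: finishes 4, weight 7, w·C = 28
E: finishes 9, weight 8, w·C = 72
D: finishes 16, weight 2, w·C = 32
B: finishes 24, weight 10, w·C = 240
A: finishes 34, weight 13, w·C = 442
C: finishes 46, weight 12, w·C = 552
Sum = 28+72+32+240+442+552 = 1366.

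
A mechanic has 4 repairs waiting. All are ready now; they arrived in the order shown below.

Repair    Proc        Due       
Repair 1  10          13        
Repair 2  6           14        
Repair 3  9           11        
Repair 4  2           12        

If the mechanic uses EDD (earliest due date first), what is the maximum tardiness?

13

EDD (increasing due date): Repair 3 Repair 4 Repair 1 Repair 2.
Repair 3: 0→9, due 11, tardiness 0
Repair 4: 9→11, due 12, tardiness 0
Repair 1: 11→21, due 13, tardiness 8
Repair 2: 21→27, due 14, tardiness 13
Maximum = 13.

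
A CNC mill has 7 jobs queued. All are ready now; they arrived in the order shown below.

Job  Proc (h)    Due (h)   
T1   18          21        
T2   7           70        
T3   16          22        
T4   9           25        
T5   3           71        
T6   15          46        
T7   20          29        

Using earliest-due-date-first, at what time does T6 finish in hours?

78

EDD (increasing due date): T1 T3 T4 T7 T6 T2 T5.
T1: 0→18
T3: 18→34
T4: 34→43
T7: 43→63
T6: 63→78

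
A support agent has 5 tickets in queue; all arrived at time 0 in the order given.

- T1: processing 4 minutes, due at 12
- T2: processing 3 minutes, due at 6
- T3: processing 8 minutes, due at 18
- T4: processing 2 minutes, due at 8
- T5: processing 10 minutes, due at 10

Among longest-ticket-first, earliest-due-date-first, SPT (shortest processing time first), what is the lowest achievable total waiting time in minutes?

33

LPT (decreasing processing time): T5 T3 T1 T2 T4.
T5: waits 0, runs 0→10
T3: waits 10, runs 10→18
T1: waits 18, runs 18→22
T2: waits 22, runs 22→25
T4: waits 25, runs 25→27
Sum = 0+10+18+22+25 = 75.
EDD (increasing due date): T2 T4 T5 T1 T3.
T2: waits 0, runs 0→3
T4: waits 3, runs 3→5
T5: waits 5, runs 5→15
T1: waits 15, runs 15→19
T3: waits 19, runs 19→27
Sum = 0+3+5+15+19 = 42.
SPT (increasing processing time): T4 T2 T1 T3 T5.
T4: waits 0, runs 0→2
T2: waits 2, runs 2→5
T1: waits 5, runs 5→9
T3: waits 9, runs 9→17
T5: waits 17, runs 17→27
Sum = 0+2+5+9+17 = 33.
LPT 75, EDD 42, SPT 33 → minimum 33.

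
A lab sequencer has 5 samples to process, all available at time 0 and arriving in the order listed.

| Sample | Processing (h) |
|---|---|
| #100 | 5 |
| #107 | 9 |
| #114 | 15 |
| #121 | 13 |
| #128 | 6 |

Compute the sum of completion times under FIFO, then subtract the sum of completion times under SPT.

FIFO (arrival order): #100 #107 #114 #121 #128.
#100: 0→5
#107: 5→14
#114: 14→29
#121: 29→42
#128: 42→48
Sum = 5+14+29+42+48 = 138.
SPT (increasing processing time): #100 #128 #107 #121 #114.
#100: 0→5
#128: 5→11
#107: 11→20
#121: 20→33
#114: 33→48
Sum = 5+11+20+33+48 = 117.
Difference = 138 − 117 = 21.

21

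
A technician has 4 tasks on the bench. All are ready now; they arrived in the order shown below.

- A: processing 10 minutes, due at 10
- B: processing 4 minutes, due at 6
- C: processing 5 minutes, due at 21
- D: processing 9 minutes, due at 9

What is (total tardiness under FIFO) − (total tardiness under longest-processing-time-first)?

FIFO (arrival order): A B C D.
A: 0→10, due 10, tardiness 0
B: 10→14, due 6, tardiness 8
C: 14→19, due 21, tardiness 0
D: 19→28, due 9, tardiness 19
Sum = 0+8+0+19 = 27.
LPT (decreasing processing time): A D C B.
A: 0→10, due 10, tardiness 0
D: 10→19, due 9, tardiness 10
C: 19→24, due 21, tardiness 3
B: 24→28, due 6, tardiness 22
Sum = 0+10+3+22 = 35.
Difference = 27 − 35 = -8.

-8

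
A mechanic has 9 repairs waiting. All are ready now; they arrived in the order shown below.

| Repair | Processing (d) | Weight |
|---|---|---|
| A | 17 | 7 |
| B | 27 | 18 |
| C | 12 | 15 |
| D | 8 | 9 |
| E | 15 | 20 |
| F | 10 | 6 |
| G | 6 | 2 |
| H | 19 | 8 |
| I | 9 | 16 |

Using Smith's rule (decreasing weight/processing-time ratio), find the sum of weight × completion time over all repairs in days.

WSPT (decreasing weight/processing-time ratio): I E C D B F H A G.
I: finishes 9, weight 16, w·C = 144
E: finishes 24, weight 20, w·C = 480
C: finishes 36, weight 15, w·C = 540
D: finishes 44, weight 9, w·C = 396
B: finishes 71, weight 18, w·C = 1278
F: finishes 81, weight 6, w·C = 486
H: finishes 100, weight 8, w·C = 800
A: finishes 117, weight 7, w·C = 819
G: finishes 123, weight 2, w·C = 246
Sum = 144+480+540+396+1278+486+800+819+246 = 5189.

5189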